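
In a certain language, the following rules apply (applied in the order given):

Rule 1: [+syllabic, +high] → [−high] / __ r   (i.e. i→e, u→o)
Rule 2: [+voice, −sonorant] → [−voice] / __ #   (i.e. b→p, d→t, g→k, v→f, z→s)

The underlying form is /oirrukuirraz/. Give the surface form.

oerrukuerras

Rule 1 (pre-rhotic lowering): /i/ is a high vowel immediately before /r/, so it lowers to [e]. /i/ is a high vowel immediately before /r/, so it lowers to [e]. /oirrukuirraz/ → oerrukuerraz.
Rule 2 (final devoicing): /z/ is a voiced obstruent in word-final position, so it devoices to [s]. /oerrukuerraz/ → oerrukuerras.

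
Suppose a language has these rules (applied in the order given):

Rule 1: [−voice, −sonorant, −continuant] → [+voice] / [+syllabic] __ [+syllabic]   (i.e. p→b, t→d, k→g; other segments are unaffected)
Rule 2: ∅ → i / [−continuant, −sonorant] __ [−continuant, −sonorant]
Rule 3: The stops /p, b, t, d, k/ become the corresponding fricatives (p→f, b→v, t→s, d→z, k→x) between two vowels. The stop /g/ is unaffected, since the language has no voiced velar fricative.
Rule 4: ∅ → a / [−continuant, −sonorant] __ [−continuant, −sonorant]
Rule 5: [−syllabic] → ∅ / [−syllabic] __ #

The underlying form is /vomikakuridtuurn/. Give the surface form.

Rule 1 (intervocalic voicing): /k/ is a voiceless stop between vowels /i/ and /a/, so it voices to [g]. /k/ is a voiceless stop between vowels /a/ and /u/, so it voices to [g]. /vomikakuridtuurn/ → vomigaguridtuurn.
Rule 2 (stop-cluster i-epenthesis): /d/ and /t/ form a stop–stop cluster, so [i] is inserted between them. /vomigaguridtuurn/ → vomigaguridituurn.
Rule 3 (intervocalic spirantization): /d/ is a stop between vowels /i/ and /i/, so it spirantizes to the fricative [z]. /t/ is a stop between vowels /i/ and /u/, so it spirantizes to the fricative [s]. /vomigaguridituurn/ → vomigagurizisuurn.
Rule 4 (stop-cluster a-epenthesis): no segment meets the environment; /vomigagurizisuurn/ is unchanged.
Rule 5 (final cluster simplification): /n/ is the second consonant of a word-final cluster /rn/, so it deletes. /vomigagurizisuurn/ → vomigagurizisuur.

vomigagurizisuur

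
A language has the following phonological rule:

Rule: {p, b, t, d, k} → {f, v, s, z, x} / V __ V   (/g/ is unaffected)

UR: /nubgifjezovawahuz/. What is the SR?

nubgifjezovawahuz

No segment of /nubgifjezovawahuz/ meets the structural description of the rule, so the form surfaces unchanged.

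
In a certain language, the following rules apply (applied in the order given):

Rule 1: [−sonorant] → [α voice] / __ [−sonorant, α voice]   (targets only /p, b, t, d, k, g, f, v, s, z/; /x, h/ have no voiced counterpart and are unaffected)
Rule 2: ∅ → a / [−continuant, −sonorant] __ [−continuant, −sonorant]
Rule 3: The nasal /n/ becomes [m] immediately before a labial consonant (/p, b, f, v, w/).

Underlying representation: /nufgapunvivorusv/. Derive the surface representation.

Rule 1 (regressive voicing assimilation): /f/ precedes the voiced obstruent /g/, so it voices to [v] by assimilation. /s/ precedes the voiced obstruent /v/, so it voices to [z] by assimilation. /nufgapunvivorusv/ → nuvgapunvivoruzv.
Rule 2 (stop-cluster a-epenthesis): no segment meets the environment; /nuvgapunvivoruzv/ is unchanged.
Rule 3 (nasal place assimilation): /n/ precedes the labial consonant /v/, so it assimilates in place to [m]. /nuvgapunvivoruzv/ → nuvgapumvivoruzv.

nuvgapumvivoruzv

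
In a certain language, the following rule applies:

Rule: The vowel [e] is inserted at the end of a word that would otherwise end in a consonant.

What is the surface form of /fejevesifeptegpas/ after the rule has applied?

the form ends in the consonant /s/, so [e] is inserted word-finally.
Surface form: [fejevesifeptegpase].

fejevesifeptegpase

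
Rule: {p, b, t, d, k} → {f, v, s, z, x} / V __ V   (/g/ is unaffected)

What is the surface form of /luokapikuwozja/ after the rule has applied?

luoxafixuwozja

/k/ is a stop between vowels /o/ and /a/, so it spirantizes to the fricative [x].
/p/ is a stop between vowels /a/ and /i/, so it spirantizes to the fricative [f].
/k/ is a stop between vowels /i/ and /u/, so it spirantizes to the fricative [x].
Surface form: [luoxafixuwozja].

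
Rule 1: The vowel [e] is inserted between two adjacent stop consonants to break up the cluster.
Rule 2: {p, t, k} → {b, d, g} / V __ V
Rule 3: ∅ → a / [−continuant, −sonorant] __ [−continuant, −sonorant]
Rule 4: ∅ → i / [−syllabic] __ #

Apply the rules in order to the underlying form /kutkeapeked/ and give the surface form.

Rule 1 (stop-cluster e-epenthesis): /t/ and /k/ form a stop–stop cluster, so [e] is inserted between them. /kutkeapeked/ → kutekeapeked.
Rule 2 (intervocalic voicing): /t/ is a voiceless stop between vowels /u/ and /e/, so it voices to [d]. /k/ is a voiceless stop between vowels /e/ and /e/, so it voices to [g]. /p/ is a voiceless stop between vowels /a/ and /e/, so it voices to [b]. /k/ is a voiceless stop between vowels /e/ and /e/, so it voices to [g]. /kutekeapeked/ → kudegeabeged.
Rule 3 (stop-cluster a-epenthesis): no segment meets the environment; /kudegeabeged/ is unchanged.
Rule 4 (final i-epenthesis): the form ends in the consonant /d/, so [i] is inserted word-finally. /kudegeabeged/ → kudegeabegedi.

kudegeabegedi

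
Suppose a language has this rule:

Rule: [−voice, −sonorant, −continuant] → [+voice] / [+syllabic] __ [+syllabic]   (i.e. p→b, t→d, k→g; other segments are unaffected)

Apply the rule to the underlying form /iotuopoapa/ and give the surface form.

ioduoboaba

/t/ is a voiceless stop between vowels /o/ and /u/, so it voices to [d].
/p/ is a voiceless stop between vowels /o/ and /o/, so it voices to [b].
/p/ is a voiceless stop between vowels /a/ and /a/, so it voices to [b].
Surface form: [ioduoboaba].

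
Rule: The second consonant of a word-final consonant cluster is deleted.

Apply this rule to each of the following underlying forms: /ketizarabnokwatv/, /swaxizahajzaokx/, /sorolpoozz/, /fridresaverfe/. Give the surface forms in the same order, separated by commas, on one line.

ketizarabnokwat, swaxizahajzaok, sorolpooz, fridresaverfe

/ketizarabnokwatv/: /v/ is the second consonant of a word-final cluster /tv/, so it deletes. → [ketizarabnokwat].
/swaxizahajzaokx/: /x/ is the second consonant of a word-final cluster /kx/, so it deletes. → [swaxizahajzaok].
/sorolpoozz/: /z/ is the second consonant of a word-final cluster /zz/, so it deletes. → [sorolpooz].
/fridresaverfe/: the rule's environment is not met; surfaces unchanged as [fridresaverfe].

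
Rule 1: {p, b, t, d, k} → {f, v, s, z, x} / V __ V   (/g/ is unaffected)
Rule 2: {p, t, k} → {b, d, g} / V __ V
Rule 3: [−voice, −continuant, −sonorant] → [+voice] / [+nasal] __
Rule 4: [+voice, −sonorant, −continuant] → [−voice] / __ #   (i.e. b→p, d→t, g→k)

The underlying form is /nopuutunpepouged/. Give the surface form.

Rule 1 (intervocalic spirantization): /p/ is a stop between vowels /o/ and /u/, so it spirantizes to the fricative [f]. /t/ is a stop between vowels /u/ and /u/, so it spirantizes to the fricative [s]. /p/ is a stop between vowels /e/ and /o/, so it spirantizes to the fricative [f]. /nopuutunpepouged/ → nofuusunpefouged.
Rule 2 (intervocalic voicing): no segment meets the environment; /nofuusunpefouged/ is unchanged.
Rule 3 (post-nasal voicing): /p/ is a voiceless stop immediately after the nasal /n/, so it voices to [b]. /nofuusunpefouged/ → nofuusunbefouged.
Rule 4 (final devoicing): /d/ is a voiced stop in word-final position, so it devoices to [t]. /nofuusunbefouged/ → nofuusunbefouget.

nofuusunbefouget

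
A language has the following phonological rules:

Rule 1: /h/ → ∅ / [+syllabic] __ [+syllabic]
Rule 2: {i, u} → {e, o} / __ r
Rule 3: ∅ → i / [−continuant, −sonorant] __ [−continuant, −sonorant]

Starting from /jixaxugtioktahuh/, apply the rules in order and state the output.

jixaxugitiokitauh

Rule 1 (intervocalic h-deletion): /h/ occurs between vowels /a/ and /u/, so it deletes. /jixaxugtioktahuh/ → jixaxugtioktauh.
Rule 2 (pre-rhotic lowering): no segment meets the environment; /jixaxugtioktauh/ is unchanged.
Rule 3 (stop-cluster i-epenthesis): /g/ and /t/ form a stop–stop cluster, so [i] is inserted between them. /k/ and /t/ form a stop–stop cluster, so [i] is inserted between them. /jixaxugtioktauh/ → jixaxugitiokitauh.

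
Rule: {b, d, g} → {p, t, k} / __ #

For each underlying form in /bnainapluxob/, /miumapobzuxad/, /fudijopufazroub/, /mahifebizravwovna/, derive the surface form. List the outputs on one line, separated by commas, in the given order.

bnainapluxop, miumapobzuxat, fudijopufazroup, mahifebizravwovna

/bnainapluxob/: /b/ is a voiced stop in word-final position, so it devoices to [p]. → [bnainapluxop].
/miumapobzuxad/: /d/ is a voiced stop in word-final position, so it devoices to [t]. → [miumapobzuxat].
/fudijopufazroub/: /b/ is a voiced stop in word-final position, so it devoices to [p]. → [fudijopufazroup].
/mahifebizravwovna/: the rule's environment is not met; surfaces unchanged as [mahifebizravwovna].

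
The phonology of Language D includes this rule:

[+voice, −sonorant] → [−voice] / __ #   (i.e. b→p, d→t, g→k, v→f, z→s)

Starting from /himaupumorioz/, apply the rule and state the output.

himaupumorios

/z/ is a voiced obstruent in word-final position, so it devoices to [s].
Surface form: [himaupumorios].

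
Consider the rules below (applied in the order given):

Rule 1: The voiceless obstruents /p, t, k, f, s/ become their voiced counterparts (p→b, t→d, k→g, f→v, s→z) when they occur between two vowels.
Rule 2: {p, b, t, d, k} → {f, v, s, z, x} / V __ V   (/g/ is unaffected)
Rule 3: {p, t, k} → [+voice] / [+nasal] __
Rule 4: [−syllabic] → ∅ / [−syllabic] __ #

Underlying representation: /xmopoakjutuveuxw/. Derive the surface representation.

Rule 1 (intervocalic voicing): /p/ is a voiceless obstruent between vowels /o/ and /o/, so it voices to [b]. /t/ is a voiceless obstruent between vowels /u/ and /u/, so it voices to [d]. /xmopoakjutuveuxw/ → xmoboakjuduveuxw.
Rule 2 (intervocalic spirantization): /b/ is a stop between vowels /o/ and /o/, so it spirantizes to the fricative [v]. /d/ is a stop between vowels /u/ and /u/, so it spirantizes to the fricative [z]. /xmoboakjuduveuxw/ → xmovoakjuzuveuxw.
Rule 3 (post-nasal voicing): no segment meets the environment; /xmovoakjuzuveuxw/ is unchanged.
Rule 4 (final cluster simplification): /w/ is the second consonant of a word-final cluster /xw/, so it deletes. /xmovoakjuzuveuxw/ → xmovoakjuzuveux.

xmovoakjuzuveux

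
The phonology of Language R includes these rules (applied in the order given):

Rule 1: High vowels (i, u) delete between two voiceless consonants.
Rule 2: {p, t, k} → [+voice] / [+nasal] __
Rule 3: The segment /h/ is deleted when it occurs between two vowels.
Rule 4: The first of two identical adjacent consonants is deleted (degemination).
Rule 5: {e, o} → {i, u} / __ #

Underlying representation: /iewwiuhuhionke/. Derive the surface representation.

iewiuhiongi

Rule 1 (high vowel syncope): /u/ is a high vowel flanked by voiceless consonants /h/ and /h/, so it deletes. /iewwiuhuhionke/ → iewwiuhhionke.
Rule 2 (post-nasal voicing): /k/ is a voiceless stop immediately after the nasal /n/, so it voices to [g]. /iewwiuhhionke/ → iewwiuhhionge.
Rule 3 (intervocalic h-deletion): no segment meets the environment; /iewwiuhhionge/ is unchanged.
Rule 4 (degemination): /ww/ is a geminate; the first /w/ deletes. /hh/ is a geminate; the first /h/ deletes. /iewwiuhhionge/ → iewiuhionge.
Rule 5 (final vowel raising): /e/ is a mid vowel in word-final position, so it raises to [i]. /iewiuhionge/ → iewiuhiongi.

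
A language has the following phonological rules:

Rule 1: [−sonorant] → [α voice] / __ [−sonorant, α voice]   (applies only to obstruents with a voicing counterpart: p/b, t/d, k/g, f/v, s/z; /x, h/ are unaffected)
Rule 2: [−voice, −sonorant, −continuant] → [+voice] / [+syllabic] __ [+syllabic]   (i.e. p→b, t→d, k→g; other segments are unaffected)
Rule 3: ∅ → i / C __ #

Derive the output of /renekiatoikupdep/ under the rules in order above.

renegiadoigubdepi

Rule 1 (regressive voicing assimilation): /p/ precedes the voiced obstruent /d/, so it voices to [b] by assimilation. /renekiatoikupdep/ → renekiatoikubdep.
Rule 2 (intervocalic voicing): /k/ is a voiceless stop between vowels /e/ and /i/, so it voices to [g]. /t/ is a voiceless stop between vowels /a/ and /o/, so it voices to [d]. /k/ is a voiceless stop between vowels /i/ and /u/, so it voices to [g]. /renekiatoikubdep/ → renegiadoigubdep.
Rule 3 (final i-epenthesis): the form ends in the consonant /p/, so [i] is inserted word-finally. /renegiadoigubdep/ → renegiadoigubdepi.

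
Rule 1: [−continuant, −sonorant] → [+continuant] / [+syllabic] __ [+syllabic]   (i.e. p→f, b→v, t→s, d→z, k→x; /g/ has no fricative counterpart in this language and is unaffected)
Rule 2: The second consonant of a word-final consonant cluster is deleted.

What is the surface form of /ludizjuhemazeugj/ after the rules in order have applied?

Rule 1 (intervocalic spirantization): /d/ is a stop between vowels /u/ and /i/, so it spirantizes to the fricative [z]. /ludizjuhemazeugj/ → luzizjuhemazeugj.
Rule 2 (final cluster simplification): /j/ is the second consonant of a word-final cluster /gj/, so it deletes. /luzizjuhemazeugj/ → luzizjuhemazeug.

luzizjuhemazeug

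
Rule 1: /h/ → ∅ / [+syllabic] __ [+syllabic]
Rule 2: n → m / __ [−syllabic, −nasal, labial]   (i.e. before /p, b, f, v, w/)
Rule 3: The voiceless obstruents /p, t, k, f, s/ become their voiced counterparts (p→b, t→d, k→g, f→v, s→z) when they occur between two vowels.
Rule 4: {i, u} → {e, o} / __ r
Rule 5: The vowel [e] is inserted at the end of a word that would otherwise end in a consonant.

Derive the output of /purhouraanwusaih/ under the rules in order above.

porhooraamwuzaihe

Rule 1 (intervocalic h-deletion): no segment meets the environment; /purhouraanwusaih/ is unchanged.
Rule 2 (nasal place assimilation): /n/ precedes the labial consonant /w/, so it assimilates in place to [m]. /purhouraanwusaih/ → purhouraamwusaih.
Rule 3 (intervocalic voicing): /s/ is a voiceless obstruent between vowels /u/ and /a/, so it voices to [z]. /purhouraamwusaih/ → purhouraamwuzaih.
Rule 4 (pre-rhotic lowering): /u/ is a high vowel immediately before /r/, so it lowers to [o]. /u/ is a high vowel immediately before /r/, so it lowers to [o]. /purhouraamwuzaih/ → porhooraamwuzaih.
Rule 5 (final e-epenthesis): the form ends in the consonant /h/, so [e] is inserted word-finally. /porhooraamwuzaih/ → porhooraamwuzaihe.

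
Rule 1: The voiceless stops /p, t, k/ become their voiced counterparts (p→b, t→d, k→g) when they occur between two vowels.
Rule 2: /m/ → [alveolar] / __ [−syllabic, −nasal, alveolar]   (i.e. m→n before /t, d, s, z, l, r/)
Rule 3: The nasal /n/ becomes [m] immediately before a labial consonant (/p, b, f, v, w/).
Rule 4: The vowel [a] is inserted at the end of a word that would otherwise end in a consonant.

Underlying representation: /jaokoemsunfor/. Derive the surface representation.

jaogoensumfora

Rule 1 (intervocalic voicing): /k/ is a voiceless stop between vowels /o/ and /o/, so it voices to [g]. /jaokoemsunfor/ → jaogoemsunfor.
Rule 2 (nasal place assimilation): /m/ precedes the alveolar consonant /s/, so it assimilates in place to [n]. /jaogoemsunfor/ → jaogoensunfor.
Rule 3 (nasal place assimilation): /n/ precedes the labial consonant /f/, so it assimilates in place to [m]. /jaogoensunfor/ → jaogoensumfor.
Rule 4 (final a-epenthesis): the form ends in the consonant /r/, so [a] is inserted word-finally. /jaogoensumfor/ → jaogoensumfora.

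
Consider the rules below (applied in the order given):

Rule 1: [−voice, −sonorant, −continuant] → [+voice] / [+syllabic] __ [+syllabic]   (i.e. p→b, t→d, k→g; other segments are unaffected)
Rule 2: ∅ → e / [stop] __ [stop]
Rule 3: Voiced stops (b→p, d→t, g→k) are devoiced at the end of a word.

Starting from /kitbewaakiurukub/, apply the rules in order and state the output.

Rule 1 (intervocalic voicing): /k/ is a voiceless stop between vowels /a/ and /i/, so it voices to [g]. /k/ is a voiceless stop between vowels /u/ and /u/, so it voices to [g]. /kitbewaakiurukub/ → kitbewaagiurugub.
Rule 2 (stop-cluster e-epenthesis): /t/ and /b/ form a stop–stop cluster, so [e] is inserted between them. /kitbewaagiurugub/ → kitebewaagiurugub.
Rule 3 (final devoicing): /b/ is a voiced stop in word-final position, so it devoices to [p]. /kitebewaagiurugub/ → kitebewaagiurugup.

kitebewaagiurugup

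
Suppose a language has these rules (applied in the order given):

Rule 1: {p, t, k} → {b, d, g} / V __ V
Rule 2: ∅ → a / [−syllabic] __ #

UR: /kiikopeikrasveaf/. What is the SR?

kiigobeikrasveafa

Rule 1 (intervocalic voicing): /k/ is a voiceless stop between vowels /i/ and /o/, so it voices to [g]. /p/ is a voiceless stop between vowels /o/ and /e/, so it voices to [b]. /kiikopeikrasveaf/ → kiigobeikrasveaf.
Rule 2 (final a-epenthesis): the form ends in the consonant /f/, so [a] is inserted word-finally. /kiigobeikrasveaf/ → kiigobeikrasveafa.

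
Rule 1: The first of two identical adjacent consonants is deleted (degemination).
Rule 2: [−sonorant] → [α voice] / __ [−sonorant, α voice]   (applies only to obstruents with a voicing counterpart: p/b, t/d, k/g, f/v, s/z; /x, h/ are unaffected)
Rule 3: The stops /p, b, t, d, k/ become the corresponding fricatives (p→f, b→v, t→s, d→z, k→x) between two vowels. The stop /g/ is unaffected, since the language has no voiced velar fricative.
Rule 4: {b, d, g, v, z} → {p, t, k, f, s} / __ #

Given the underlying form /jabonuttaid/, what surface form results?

javonusait

Rule 1 (degemination): /tt/ is a geminate; the first /t/ deletes. /jabonuttaid/ → jabonutaid.
Rule 2 (regressive voicing assimilation): no segment meets the environment; /jabonutaid/ is unchanged.
Rule 3 (intervocalic spirantization): /b/ is a stop between vowels /a/ and /o/, so it spirantizes to the fricative [v]. /t/ is a stop between vowels /u/ and /a/, so it spirantizes to the fricative [s]. /jabonutaid/ → javonusaid.
Rule 4 (final devoicing): /d/ is a voiced obstruent in word-final position, so it devoices to [t]. /javonusaid/ → javonusait.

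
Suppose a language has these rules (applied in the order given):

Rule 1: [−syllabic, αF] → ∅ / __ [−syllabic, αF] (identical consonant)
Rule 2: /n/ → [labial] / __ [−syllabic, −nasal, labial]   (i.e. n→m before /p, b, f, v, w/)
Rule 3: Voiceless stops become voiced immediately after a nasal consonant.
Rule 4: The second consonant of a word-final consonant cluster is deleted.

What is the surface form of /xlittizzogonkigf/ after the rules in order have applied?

Rule 1 (degemination): /tt/ is a geminate; the first /t/ deletes. /zz/ is a geminate; the first /z/ deletes. /xlittizzogonkigf/ → xlitizogonkigf.
Rule 2 (nasal place assimilation): no segment meets the environment; /xlitizogonkigf/ is unchanged.
Rule 3 (post-nasal voicing): /k/ is a voiceless stop immediately after the nasal /n/, so it voices to [g]. /xlitizogonkigf/ → xlitizogongigf.
Rule 4 (final cluster simplification): /f/ is the second consonant of a word-final cluster /gf/, so it deletes. /xlitizogongigf/ → xlitizogongig.

xlitizogongig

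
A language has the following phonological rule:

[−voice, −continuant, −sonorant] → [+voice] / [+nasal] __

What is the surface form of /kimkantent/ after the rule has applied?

Scanning /kimkantent/: /k/ at position 1 is not in the conditioning environment; /k/ is a voiceless stop immediately after the nasal /m/, so it voices to [g]; /t/ is a voiceless stop immediately after the nasal /n/, so it voices to [d]; /t/ is a voiceless stop immediately after the nasal /n/, so it voices to [d].
Result: [kimgandend].

kimgandend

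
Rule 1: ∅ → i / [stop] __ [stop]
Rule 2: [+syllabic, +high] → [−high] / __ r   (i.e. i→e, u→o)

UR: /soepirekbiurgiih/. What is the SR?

soeperekibiorgiih

Rule 1 (stop-cluster i-epenthesis): /k/ and /b/ form a stop–stop cluster, so [i] is inserted between them. /soepirekbiurgiih/ → soepirekibiurgiih.
Rule 2 (pre-rhotic lowering): /i/ is a high vowel immediately before /r/, so it lowers to [e]. /u/ is a high vowel immediately before /r/, so it lowers to [o]. /soepirekibiurgiih/ → soeperekibiorgiih.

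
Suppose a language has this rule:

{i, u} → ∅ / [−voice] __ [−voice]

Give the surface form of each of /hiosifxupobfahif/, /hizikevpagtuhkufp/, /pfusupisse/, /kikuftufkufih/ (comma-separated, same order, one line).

/hiosifxupobfahif/: /i/ is a high vowel flanked by voiceless consonants /s/ and /f/, so it deletes. /u/ is a high vowel flanked by voiceless consonants /x/ and /p/, so it deletes. /i/ is a high vowel flanked by voiceless consonants /h/ and /f/, so it deletes. → [hiosfxpobfahf].
/hizikevpagtuhkufp/: /u/ is a high vowel flanked by voiceless consonants /t/ and /h/, so it deletes. /u/ is a high vowel flanked by voiceless consonants /k/ and /f/, so it deletes. → [hizikevpagthkfp].
/pfusupisse/: /u/ is a high vowel flanked by voiceless consonants /f/ and /s/, so it deletes. /u/ is a high vowel flanked by voiceless consonants /s/ and /p/, so it deletes. /i/ is a high vowel flanked by voiceless consonants /p/ and /s/, so it deletes. → [pfspsse].
/kikuftufkufih/: /i/ is a high vowel flanked by voiceless consonants /k/ and /k/, so it deletes. /u/ is a high vowel flanked by voiceless consonants /k/ and /f/, so it deletes. /u/ is a high vowel flanked by voiceless consonants /t/ and /f/, so it deletes. /u/ is a high vowel flanked by voiceless consonants /k/ and /f/, so it deletes. /i/ is a high vowel flanked by voiceless consonants /f/ and /h/, so it deletes. → [kkftfkfh].

hiosfxpobfahf, hizikevpagthkfp, pfspsse, kkftfkfh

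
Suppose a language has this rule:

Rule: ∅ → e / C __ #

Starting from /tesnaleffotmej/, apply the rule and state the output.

the form ends in the consonant /j/, so [e] is inserted word-finally.
Surface form: [tesnaleffotmeje].

tesnaleffotmeje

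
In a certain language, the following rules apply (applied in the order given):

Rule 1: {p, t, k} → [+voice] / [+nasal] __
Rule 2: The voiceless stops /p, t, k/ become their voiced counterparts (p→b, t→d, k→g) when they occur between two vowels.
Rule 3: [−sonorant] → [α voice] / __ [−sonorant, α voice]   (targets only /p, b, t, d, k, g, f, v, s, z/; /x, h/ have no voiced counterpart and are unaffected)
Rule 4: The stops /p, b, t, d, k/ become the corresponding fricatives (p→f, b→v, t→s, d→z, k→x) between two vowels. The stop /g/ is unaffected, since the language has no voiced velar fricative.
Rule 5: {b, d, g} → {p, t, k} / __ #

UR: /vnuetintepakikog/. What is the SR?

vnuezindevagigok

Rule 1 (post-nasal voicing): /t/ is a voiceless stop immediately after the nasal /n/, so it voices to [d]. /vnuetintepakikog/ → vnuetindepakikog.
Rule 2 (intervocalic voicing): /t/ is a voiceless stop between vowels /e/ and /i/, so it voices to [d]. /p/ is a voiceless stop between vowels /e/ and /a/, so it voices to [b]. /k/ is a voiceless stop between vowels /a/ and /i/, so it voices to [g]. /k/ is a voiceless stop between vowels /i/ and /o/, so it voices to [g]. /vnuetindepakikog/ → vnuedindebagigog.
Rule 3 (regressive voicing assimilation): no segment meets the environment; /vnuedindebagigog/ is unchanged.
Rule 4 (intervocalic spirantization): /d/ is a stop between vowels /e/ and /i/, so it spirantizes to the fricative [z]. /b/ is a stop between vowels /e/ and /a/, so it spirantizes to the fricative [v]. /vnuedindebagigog/ → vnuezindevagigog.
Rule 5 (final devoicing): /g/ is a voiced stop in word-final position, so it devoices to [k]. /vnuezindevagigog/ → vnuezindevagigok.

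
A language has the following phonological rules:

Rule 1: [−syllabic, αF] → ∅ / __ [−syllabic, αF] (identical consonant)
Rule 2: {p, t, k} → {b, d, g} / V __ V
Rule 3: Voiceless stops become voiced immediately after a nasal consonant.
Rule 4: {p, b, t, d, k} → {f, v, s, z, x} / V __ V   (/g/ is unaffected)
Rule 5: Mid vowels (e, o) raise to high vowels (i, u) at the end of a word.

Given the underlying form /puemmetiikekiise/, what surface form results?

puemeziigegiisi

Rule 1 (degemination): /mm/ is a geminate; the first /m/ deletes. /puemmetiikekiise/ → puemetiikekiise.
Rule 2 (intervocalic voicing): /t/ is a voiceless stop between vowels /e/ and /i/, so it voices to [d]. /k/ is a voiceless stop between vowels /i/ and /e/, so it voices to [g]. /k/ is a voiceless stop between vowels /e/ and /i/, so it voices to [g]. /puemetiikekiise/ → puemediigegiise.
Rule 3 (post-nasal voicing): no segment meets the environment; /puemediigegiise/ is unchanged.
Rule 4 (intervocalic spirantization): /d/ is a stop between vowels /e/ and /i/, so it spirantizes to the fricative [z]. /puemediigegiise/ → puemeziigegiise.
Rule 5 (final vowel raising): /e/ is a mid vowel in word-final position, so it raises to [i]. /puemeziigegiise/ → puemeziigegiisi.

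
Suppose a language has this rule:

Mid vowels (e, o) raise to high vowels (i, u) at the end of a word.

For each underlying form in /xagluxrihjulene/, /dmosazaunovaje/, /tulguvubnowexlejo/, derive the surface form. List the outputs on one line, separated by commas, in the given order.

/xagluxrihjulene/: /e/ is a mid vowel in word-final position, so it raises to [i]. → [xagluxrihjuleni].
/dmosazaunovaje/: /e/ is a mid vowel in word-final position, so it raises to [i]. → [dmosazaunovaji].
/tulguvubnowexlejo/: /o/ is a mid vowel in word-final position, so it raises to [u]. → [tulguvubnowexleju].

xagluxrihjuleni, dmosazaunovaji, tulguvubnowexleju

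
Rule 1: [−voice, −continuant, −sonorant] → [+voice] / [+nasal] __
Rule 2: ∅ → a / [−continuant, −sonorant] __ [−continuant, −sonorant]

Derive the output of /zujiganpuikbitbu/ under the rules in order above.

Rule 1 (post-nasal voicing): /p/ is a voiceless stop immediately after the nasal /n/, so it voices to [b]. /zujiganpuikbitbu/ → zujiganbuikbitbu.
Rule 2 (stop-cluster a-epenthesis): /k/ and /b/ form a stop–stop cluster, so [a] is inserted between them. /t/ and /b/ form a stop–stop cluster, so [a] is inserted between them. /zujiganbuikbitbu/ → zujiganbuikabitabu.

zujiganbuikabitabu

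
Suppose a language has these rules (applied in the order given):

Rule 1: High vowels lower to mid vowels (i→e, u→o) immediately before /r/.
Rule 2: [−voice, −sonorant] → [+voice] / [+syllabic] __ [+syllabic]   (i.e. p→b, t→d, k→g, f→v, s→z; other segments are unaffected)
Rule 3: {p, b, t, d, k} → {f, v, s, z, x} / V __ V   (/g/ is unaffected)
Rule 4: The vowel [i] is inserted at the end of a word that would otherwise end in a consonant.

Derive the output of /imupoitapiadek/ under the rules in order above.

imuvoizaviazeki

Rule 1 (pre-rhotic lowering): no segment meets the environment; /imupoitapiadek/ is unchanged.
Rule 2 (intervocalic voicing): /p/ is a voiceless obstruent between vowels /u/ and /o/, so it voices to [b]. /t/ is a voiceless obstruent between vowels /i/ and /a/, so it voices to [d]. /p/ is a voiceless obstruent between vowels /a/ and /i/, so it voices to [b]. /imupoitapiadek/ → imuboidabiadek.
Rule 3 (intervocalic spirantization): /b/ is a stop between vowels /u/ and /o/, so it spirantizes to the fricative [v]. /d/ is a stop between vowels /i/ and /a/, so it spirantizes to the fricative [z]. /b/ is a stop between vowels /a/ and /i/, so it spirantizes to the fricative [v]. /d/ is a stop between vowels /a/ and /e/, so it spirantizes to the fricative [z]. /imuboidabiadek/ → imuvoizaviazek.
Rule 4 (final i-epenthesis): the form ends in the consonant /k/, so [i] is inserted word-finally. /imuvoizaviazek/ → imuvoizaviazeki.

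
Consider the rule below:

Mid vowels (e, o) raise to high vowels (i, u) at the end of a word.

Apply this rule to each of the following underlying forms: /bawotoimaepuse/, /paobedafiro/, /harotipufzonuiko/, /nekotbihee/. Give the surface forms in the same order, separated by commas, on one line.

/bawotoimaepuse/: /e/ is a mid vowel in word-final position, so it raises to [i]. → [bawotoimaepusi].
/paobedafiro/: /o/ is a mid vowel in word-final position, so it raises to [u]. → [paobedafiru].
/harotipufzonuiko/: /o/ is a mid vowel in word-final position, so it raises to [u]. → [harotipufzonuiku].
/nekotbihee/: /e/ is a mid vowel in word-final position, so it raises to [i]. → [nekotbihei].

bawotoimaepusi, paobedafiru, harotipufzonuiku, nekotbihei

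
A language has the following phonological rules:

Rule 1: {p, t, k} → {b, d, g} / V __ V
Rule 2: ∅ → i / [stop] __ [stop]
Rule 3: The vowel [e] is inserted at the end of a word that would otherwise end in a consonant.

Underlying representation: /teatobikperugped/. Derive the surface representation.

teadobikiperugipede

Rule 1 (intervocalic voicing): /t/ is a voiceless stop between vowels /a/ and /o/, so it voices to [d]. /teatobikperugped/ → teadobikperugped.
Rule 2 (stop-cluster i-epenthesis): /k/ and /p/ form a stop–stop cluster, so [i] is inserted between them. /g/ and /p/ form a stop–stop cluster, so [i] is inserted between them. /teadobikperugped/ → teadobikiperugiped.
Rule 3 (final e-epenthesis): the form ends in the consonant /d/, so [e] is inserted word-finally. /teadobikiperugiped/ → teadobikiperugipede.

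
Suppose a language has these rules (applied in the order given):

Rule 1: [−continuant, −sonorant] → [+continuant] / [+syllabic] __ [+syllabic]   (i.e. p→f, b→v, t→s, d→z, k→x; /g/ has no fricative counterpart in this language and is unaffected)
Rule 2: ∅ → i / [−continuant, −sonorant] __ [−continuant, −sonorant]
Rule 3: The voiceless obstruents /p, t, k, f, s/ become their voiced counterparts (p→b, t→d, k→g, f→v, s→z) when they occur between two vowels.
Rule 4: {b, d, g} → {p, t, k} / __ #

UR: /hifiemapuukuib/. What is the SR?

hiviemavuuxuip

Rule 1 (intervocalic spirantization): /p/ is a stop between vowels /a/ and /u/, so it spirantizes to the fricative [f]. /k/ is a stop between vowels /u/ and /u/, so it spirantizes to the fricative [x]. /hifiemapuukuib/ → hifiemafuuxuib.
Rule 2 (stop-cluster i-epenthesis): no segment meets the environment; /hifiemafuuxuib/ is unchanged.
Rule 3 (intervocalic voicing): /f/ is a voiceless obstruent between vowels /i/ and /i/, so it voices to [v]. /f/ is a voiceless obstruent between vowels /a/ and /u/, so it voices to [v]. /hifiemafuuxuib/ → hiviemavuuxuib.
Rule 4 (final devoicing): /b/ is a voiced stop in word-final position, so it devoices to [p]. /hiviemavuuxuib/ → hiviemavuuxuip.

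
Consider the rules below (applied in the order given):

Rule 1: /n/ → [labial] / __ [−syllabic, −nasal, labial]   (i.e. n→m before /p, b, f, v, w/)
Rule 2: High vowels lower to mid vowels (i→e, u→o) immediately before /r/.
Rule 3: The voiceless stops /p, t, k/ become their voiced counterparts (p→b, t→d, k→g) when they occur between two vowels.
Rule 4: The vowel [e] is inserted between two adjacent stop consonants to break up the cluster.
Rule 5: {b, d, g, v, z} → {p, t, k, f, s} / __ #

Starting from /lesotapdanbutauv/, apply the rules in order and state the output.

Rule 1 (nasal place assimilation): /n/ precedes the labial consonant /b/, so it assimilates in place to [m]. /lesotapdanbutauv/ → lesotapdambutauv.
Rule 2 (pre-rhotic lowering): no segment meets the environment; /lesotapdambutauv/ is unchanged.
Rule 3 (intervocalic voicing): /t/ is a voiceless stop between vowels /o/ and /a/, so it voices to [d]. /t/ is a voiceless stop between vowels /u/ and /a/, so it voices to [d]. /lesotapdambutauv/ → lesodapdambudauv.
Rule 4 (stop-cluster e-epenthesis): /p/ and /d/ form a stop–stop cluster, so [e] is inserted between them. /lesodapdambudauv/ → lesodapedambudauv.
Rule 5 (final devoicing): /v/ is a voiced obstruent in word-final position, so it devoices to [f]. /lesodapedambudauv/ → lesodapedambudauf.

lesodapedambudauf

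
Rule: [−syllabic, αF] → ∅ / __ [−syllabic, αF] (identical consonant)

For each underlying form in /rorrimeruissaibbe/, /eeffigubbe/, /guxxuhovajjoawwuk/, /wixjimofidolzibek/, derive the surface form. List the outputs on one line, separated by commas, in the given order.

rorimeruisaibe, eefigube, guxuhovajoawuk, wixjimofidolzibek

/rorrimeruissaibbe/: /rr/ is a geminate; the first /r/ deletes. /ss/ is a geminate; the first /s/ deletes. /bb/ is a geminate; the first /b/ deletes. → [rorimeruisaibe].
/eeffigubbe/: /ff/ is a geminate; the first /f/ deletes. /bb/ is a geminate; the first /b/ deletes. → [eefigube].
/guxxuhovajjoawwuk/: /xx/ is a geminate; the first /x/ deletes. /jj/ is a geminate; the first /j/ deletes. /ww/ is a geminate; the first /w/ deletes. → [guxuhovajoawuk].
/wixjimofidolzibek/: the rule's environment is not met; surfaces unchanged as [wixjimofidolzibek].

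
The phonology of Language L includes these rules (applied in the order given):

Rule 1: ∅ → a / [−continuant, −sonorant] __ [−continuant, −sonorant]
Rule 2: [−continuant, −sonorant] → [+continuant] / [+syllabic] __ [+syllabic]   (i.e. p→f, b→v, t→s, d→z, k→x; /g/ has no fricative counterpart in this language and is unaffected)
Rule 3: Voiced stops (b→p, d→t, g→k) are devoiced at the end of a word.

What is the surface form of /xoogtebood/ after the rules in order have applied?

xoogasevoot

Rule 1 (stop-cluster a-epenthesis): /g/ and /t/ form a stop–stop cluster, so [a] is inserted between them. /xoogtebood/ → xoogatebood.
Rule 2 (intervocalic spirantization): /t/ is a stop between vowels /a/ and /e/, so it spirantizes to the fricative [s]. /b/ is a stop between vowels /e/ and /o/, so it spirantizes to the fricative [v]. /xoogatebood/ → xoogasevood.
Rule 3 (final devoicing): /d/ is a voiced stop in word-final position, so it devoices to [t]. /xoogasevood/ → xoogasevoot.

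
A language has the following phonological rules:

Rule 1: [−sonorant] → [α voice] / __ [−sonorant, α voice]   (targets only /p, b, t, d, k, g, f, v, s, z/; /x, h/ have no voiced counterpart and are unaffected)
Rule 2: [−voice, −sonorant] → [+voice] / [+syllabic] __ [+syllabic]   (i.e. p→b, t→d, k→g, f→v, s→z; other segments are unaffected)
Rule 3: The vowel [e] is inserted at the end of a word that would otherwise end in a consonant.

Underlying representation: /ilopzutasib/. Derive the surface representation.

ilobzudazibe

Rule 1 (regressive voicing assimilation): /p/ precedes the voiced obstruent /z/, so it voices to [b] by assimilation. /ilopzutasib/ → ilobzutasib.
Rule 2 (intervocalic voicing): /t/ is a voiceless obstruent between vowels /u/ and /a/, so it voices to [d]. /s/ is a voiceless obstruent between vowels /a/ and /i/, so it voices to [z]. /ilobzutasib/ → ilobzudazib.
Rule 3 (final e-epenthesis): the form ends in the consonant /b/, so [e] is inserted word-finally. /ilobzudazib/ → ilobzudazibe.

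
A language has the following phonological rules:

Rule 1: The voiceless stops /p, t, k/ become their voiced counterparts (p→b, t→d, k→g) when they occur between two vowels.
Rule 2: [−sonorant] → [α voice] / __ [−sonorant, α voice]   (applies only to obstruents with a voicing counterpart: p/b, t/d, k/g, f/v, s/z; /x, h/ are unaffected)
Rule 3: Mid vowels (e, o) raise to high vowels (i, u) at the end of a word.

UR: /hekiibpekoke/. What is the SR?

Rule 1 (intervocalic voicing): /k/ is a voiceless stop between vowels /e/ and /i/, so it voices to [g]. /k/ is a voiceless stop between vowels /e/ and /o/, so it voices to [g]. /k/ is a voiceless stop between vowels /o/ and /e/, so it voices to [g]. /hekiibpekoke/ → hegiibpegoge.
Rule 2 (regressive voicing assimilation): /b/ precedes the voiceless obstruent /p/, so it devoices to [p] by assimilation. /hegiibpegoge/ → hegiippegoge.
Rule 3 (final vowel raising): /e/ is a mid vowel in word-final position, so it raises to [i]. /hegiippegoge/ → hegiippegogi.

hegiippegogi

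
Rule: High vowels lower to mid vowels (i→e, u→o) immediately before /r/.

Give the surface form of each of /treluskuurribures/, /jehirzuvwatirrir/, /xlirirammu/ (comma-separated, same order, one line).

/treluskuurribures/: /u/ is a high vowel immediately before /r/, so it lowers to [o]. /u/ is a high vowel immediately before /r/, so it lowers to [o]. → [treluskuorribores].
/jehirzuvwatirrir/: /i/ is a high vowel immediately before /r/, so it lowers to [e]. /i/ is a high vowel immediately before /r/, so it lowers to [e]. /i/ is a high vowel immediately before /r/, so it lowers to [e]. → [jeherzuvwaterrer].
/xlirirammu/: /i/ is a high vowel immediately before /r/, so it lowers to [e]. /i/ is a high vowel immediately before /r/, so it lowers to [e]. → [xlererammu].

treluskuorribores, jeherzuvwaterrer, xlererammu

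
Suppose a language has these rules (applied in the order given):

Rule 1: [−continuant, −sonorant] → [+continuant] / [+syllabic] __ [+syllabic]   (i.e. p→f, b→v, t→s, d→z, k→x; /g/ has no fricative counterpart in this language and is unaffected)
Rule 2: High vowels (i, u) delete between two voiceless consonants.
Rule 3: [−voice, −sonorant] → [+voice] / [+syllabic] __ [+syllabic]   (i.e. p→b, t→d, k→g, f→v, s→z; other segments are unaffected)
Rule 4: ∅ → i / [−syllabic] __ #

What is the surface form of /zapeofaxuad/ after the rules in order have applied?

Rule 1 (intervocalic spirantization): /p/ is a stop between vowels /a/ and /e/, so it spirantizes to the fricative [f]. /zapeofaxuad/ → zafeofaxuad.
Rule 2 (high vowel syncope): no segment meets the environment; /zafeofaxuad/ is unchanged.
Rule 3 (intervocalic voicing): /f/ is a voiceless obstruent between vowels /a/ and /e/, so it voices to [v]. /f/ is a voiceless obstruent between vowels /o/ and /a/, so it voices to [v]. /zafeofaxuad/ → zaveovaxuad.
Rule 4 (final i-epenthesis): the form ends in the consonant /d/, so [i] is inserted word-finally. /zaveovaxuad/ → zaveovaxuadi.

zaveovaxuadi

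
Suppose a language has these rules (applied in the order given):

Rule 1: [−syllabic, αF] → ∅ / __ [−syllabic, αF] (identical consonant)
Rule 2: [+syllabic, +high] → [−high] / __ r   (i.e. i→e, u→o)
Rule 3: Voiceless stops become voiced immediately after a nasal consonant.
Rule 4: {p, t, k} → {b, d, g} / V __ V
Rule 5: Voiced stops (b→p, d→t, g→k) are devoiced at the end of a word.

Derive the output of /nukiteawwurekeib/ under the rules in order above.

nugideaworegeip

Rule 1 (degemination): /ww/ is a geminate; the first /w/ deletes. /nukiteawwurekeib/ → nukiteawurekeib.
Rule 2 (pre-rhotic lowering): /u/ is a high vowel immediately before /r/, so it lowers to [o]. /nukiteawurekeib/ → nukiteaworekeib.
Rule 3 (post-nasal voicing): no segment meets the environment; /nukiteaworekeib/ is unchanged.
Rule 4 (intervocalic voicing): /k/ is a voiceless stop between vowels /u/ and /i/, so it voices to [g]. /t/ is a voiceless stop between vowels /i/ and /e/, so it voices to [d]. /k/ is a voiceless stop between vowels /e/ and /e/, so it voices to [g]. /nukiteaworekeib/ → nugideaworegeib.
Rule 5 (final devoicing): /b/ is a voiced stop in word-final position, so it devoices to [p]. /nugideaworegeib/ → nugideaworegeip.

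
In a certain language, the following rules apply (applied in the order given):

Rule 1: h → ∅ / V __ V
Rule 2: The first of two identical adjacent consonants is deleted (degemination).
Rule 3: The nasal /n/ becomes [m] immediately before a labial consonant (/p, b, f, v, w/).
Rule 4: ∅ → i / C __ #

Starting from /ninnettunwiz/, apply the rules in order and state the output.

Rule 1 (intervocalic h-deletion): no segment meets the environment; /ninnettunwiz/ is unchanged.
Rule 2 (degemination): /nn/ is a geminate; the first /n/ deletes. /tt/ is a geminate; the first /t/ deletes. /ninnettunwiz/ → ninetunwiz.
Rule 3 (nasal place assimilation): /n/ precedes the labial consonant /w/, so it assimilates in place to [m]. /ninetunwiz/ → ninetumwiz.
Rule 4 (final i-epenthesis): the form ends in the consonant /z/, so [i] is inserted word-finally. /ninetumwiz/ → ninetumwizi.

ninetumwizi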